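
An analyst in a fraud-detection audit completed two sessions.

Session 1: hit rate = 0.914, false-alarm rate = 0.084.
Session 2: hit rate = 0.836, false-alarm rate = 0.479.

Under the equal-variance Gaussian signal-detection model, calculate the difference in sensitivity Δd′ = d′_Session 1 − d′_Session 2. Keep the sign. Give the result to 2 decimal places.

Session 1: z(0.914) = 1.366, z(0.084) = -1.379, d' = 2.745
Session 2: z(0.836) = 0.978, z(0.479) = -0.053, d' = 1.031
Δd' = d'_Session 1 − d'_Session 2 = 2.745 − 1.031 = 1.714
Session 1 has the higher sensitivity.

Δd′ = 1.71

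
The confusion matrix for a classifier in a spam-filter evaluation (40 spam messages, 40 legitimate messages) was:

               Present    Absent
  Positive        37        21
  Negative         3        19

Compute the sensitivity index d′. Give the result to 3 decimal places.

H = 37/40 = 0.9250
FA = 21/40 = 0.5250
z(H) = 1.4395
z(FA) = 0.0627
d' = z(H) − z(FA) = 1.4395 − 0.0627 = 1.3768

d′ = 1.377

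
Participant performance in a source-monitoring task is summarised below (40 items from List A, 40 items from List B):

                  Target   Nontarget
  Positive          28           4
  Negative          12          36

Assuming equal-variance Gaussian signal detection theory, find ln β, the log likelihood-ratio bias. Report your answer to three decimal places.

ln β = 0.684

H = 28/40 = 0.7000
FA = 4/40 = 0.1000
z(H) = z(0.7000) = 0.5244
z(FA) = z(0.1000) = -1.2816
ln β = −½·[z(H)² − z(FA)²] = −0.5 × (0.2750 − 1.6425) = 0.68375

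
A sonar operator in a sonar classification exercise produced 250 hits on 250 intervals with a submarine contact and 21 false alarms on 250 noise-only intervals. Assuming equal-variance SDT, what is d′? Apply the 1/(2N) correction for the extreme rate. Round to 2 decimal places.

d′ = 4.26

The hit rate is 250/250 = 1, so apply the 1/(2N) correction: H → 1 − 1/(2·250) = 0.99800.
z(H) = z(0.99800) = 2.878
z(FA) = z(0.08400) = -1.379
d' = 2.878 − (-1.379) = 4.257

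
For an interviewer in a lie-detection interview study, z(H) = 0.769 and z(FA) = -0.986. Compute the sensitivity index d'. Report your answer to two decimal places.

d' = 1.76

d' = z(H) − z(FA) = 0.769 − (-0.986) = 1.755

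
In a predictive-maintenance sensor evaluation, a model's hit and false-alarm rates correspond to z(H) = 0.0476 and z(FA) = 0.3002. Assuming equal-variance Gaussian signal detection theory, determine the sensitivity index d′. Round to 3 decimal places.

d' = z(H) − z(FA) = 0.0476 − 0.3002 = -0.2526

d′ = -0.253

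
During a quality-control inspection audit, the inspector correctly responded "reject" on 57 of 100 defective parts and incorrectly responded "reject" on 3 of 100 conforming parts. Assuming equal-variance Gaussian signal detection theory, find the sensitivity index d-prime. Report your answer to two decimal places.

d-prime = 2.06

H = 57/100 = 0.5700
FA = 3/100 = 0.0300
z(H) = 0.176
z(FA) = -1.881
d' = z(H) − z(FA) = 0.176 − (-1.881) = 2.057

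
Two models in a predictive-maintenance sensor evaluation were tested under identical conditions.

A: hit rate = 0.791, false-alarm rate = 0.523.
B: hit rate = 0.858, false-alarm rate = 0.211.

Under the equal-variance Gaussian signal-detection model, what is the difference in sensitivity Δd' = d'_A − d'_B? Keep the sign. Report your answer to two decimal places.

A: z(0.791) = 0.810, z(0.523) = 0.058, d' = 0.752
B: z(0.858) = 1.071, z(0.211) = -0.803, d' = 1.874
Δd' = d'_A − d'_B = 0.752 − 1.874 = -1.122
B has the higher sensitivity.

Δd' = -1.12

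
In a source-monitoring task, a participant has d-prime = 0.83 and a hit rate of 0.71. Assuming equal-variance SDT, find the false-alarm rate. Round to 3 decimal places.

z(hit rate) = z(0.71) = 0.5534
z(FA) = z(H) − d' = 0.5534 − 0.83 = -0.2766
false-alarm rate = Φ(-0.2766) = 0.3910

false-alarm rate = 0.391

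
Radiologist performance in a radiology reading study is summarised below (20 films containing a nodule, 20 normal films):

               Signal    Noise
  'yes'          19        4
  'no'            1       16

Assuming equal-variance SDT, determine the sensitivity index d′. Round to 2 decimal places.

d′ = 2.49

H = 19/20 = 0.9500
FA = 4/20 = 0.2000
z(H) = 1.645
z(FA) = -0.842
d' = z(H) − z(FA) = 1.645 − (-0.842) = 2.487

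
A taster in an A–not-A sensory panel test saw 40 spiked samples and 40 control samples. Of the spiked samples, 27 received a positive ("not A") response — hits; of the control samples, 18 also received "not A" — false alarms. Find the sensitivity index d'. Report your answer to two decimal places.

H = 27/40 = 0.6750
FA = 18/40 = 0.4500
z(0.6750) = 0.4538, z(0.4500) = -0.1257
d' = z(H) − z(FA) = 0.4538 − (-0.1257) = 0.5795

d' = 0.58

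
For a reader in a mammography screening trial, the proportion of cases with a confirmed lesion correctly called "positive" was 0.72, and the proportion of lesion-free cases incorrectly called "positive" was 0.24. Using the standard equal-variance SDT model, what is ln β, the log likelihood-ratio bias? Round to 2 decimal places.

z(H) = z(0.72) = 0.583
z(FA) = z(0.24) = -0.706
ln β = −½·[z(H)² − z(FA)²] = −0.5 × (0.340 − 0.498) = 0.079

ln β = 0.08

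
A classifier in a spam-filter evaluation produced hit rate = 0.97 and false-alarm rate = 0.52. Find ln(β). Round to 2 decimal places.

ln β = -1.77

Φ⁻¹(H) = Φ⁻¹(0.97) = 1.881
Φ⁻¹(FA) = Φ⁻¹(0.52) = 0.050
ln β = −½·[z(H)² − z(FA)²] = −0.5 × (3.538 − 0.003) = -1.7675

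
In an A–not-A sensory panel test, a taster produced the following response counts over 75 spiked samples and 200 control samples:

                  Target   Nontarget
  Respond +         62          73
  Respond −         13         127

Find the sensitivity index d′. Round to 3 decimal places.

H = 62/75 = 0.8267
FA = 73/200 = 0.3650
Φ⁻¹(H) = Φ⁻¹(0.8267) = 0.9412
Φ⁻¹(FA) = Φ⁻¹(0.3650) = -0.3451
d' = z(H) − z(FA) = 0.9412 − (-0.3451) = 1.2863

d′ = 1.286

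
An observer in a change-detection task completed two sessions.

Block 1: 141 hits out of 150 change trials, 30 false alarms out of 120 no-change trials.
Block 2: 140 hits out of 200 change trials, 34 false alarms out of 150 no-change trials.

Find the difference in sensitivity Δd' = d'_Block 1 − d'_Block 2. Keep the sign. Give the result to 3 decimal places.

Δd' = 0.955

Block 1: z(0.9400) = 1.5548, z(0.2500) = -0.6745, d' = 2.2293
Block 2: z(0.7000) = 0.5244, z(0.2267) = -0.7498, d' = 1.2742
Δd' = d'_Block 1 − d'_Block 2 = 2.2293 − 1.2742 = 0.9551
Block 1 has the higher sensitivity.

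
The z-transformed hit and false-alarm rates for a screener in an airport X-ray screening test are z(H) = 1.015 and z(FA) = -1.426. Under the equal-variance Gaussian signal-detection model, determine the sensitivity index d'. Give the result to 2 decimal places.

d' = 2.44

d' = z(H) − z(FA) = 1.015 − (-1.426) = 2.441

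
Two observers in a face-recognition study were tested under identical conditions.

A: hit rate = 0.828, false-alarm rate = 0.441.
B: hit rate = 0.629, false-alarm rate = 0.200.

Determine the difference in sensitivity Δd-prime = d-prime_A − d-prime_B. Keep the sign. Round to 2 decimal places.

Δd-prime = -0.08

A: z(0.828) = 0.946, z(0.441) = -0.148, d' = 1.094
B: z(0.629) = 0.329, z(0.200) = -0.842, d' = 1.171
Δd' = d'_A − d'_B = 1.094 − 1.171 = -0.077
B has the higher sensitivity.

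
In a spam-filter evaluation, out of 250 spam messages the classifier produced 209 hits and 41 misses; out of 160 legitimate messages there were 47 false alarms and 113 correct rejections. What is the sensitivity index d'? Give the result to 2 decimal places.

H = 209/250 = 0.8360
FA = 47/160 = 0.2938
Φ⁻¹(0.8360) = 0.978, Φ⁻¹(0.2938) = -0.542
d' = z(H) − z(FA) = 0.978 − (-0.542) = 1.520

d' = 1.52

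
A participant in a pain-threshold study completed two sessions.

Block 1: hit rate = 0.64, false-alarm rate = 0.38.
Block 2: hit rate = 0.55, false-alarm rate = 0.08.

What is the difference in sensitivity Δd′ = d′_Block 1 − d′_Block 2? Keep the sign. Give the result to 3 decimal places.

Δd′ = -0.867

Block 1: z(0.64) = 0.3585, z(0.38) = -0.3055, d' = 0.6640
Block 2: z(0.55) = 0.1257, z(0.08) = -1.4051, d' = 1.5308
Δd' = d'_Block 1 − d'_Block 2 = 0.6640 − 1.5308 = -0.8668
Block 2 has the higher sensitivity.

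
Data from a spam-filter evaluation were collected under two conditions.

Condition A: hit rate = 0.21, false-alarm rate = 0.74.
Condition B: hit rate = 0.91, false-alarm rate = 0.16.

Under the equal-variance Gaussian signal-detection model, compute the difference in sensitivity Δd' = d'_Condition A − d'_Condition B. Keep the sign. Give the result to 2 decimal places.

Δd' = -3.78

Condition A: z(0.21) = -0.806, z(0.74) = 0.643, d' = -1.449
Condition B: z(0.91) = 1.341, z(0.16) = -0.994, d' = 2.335
Δd' = d'_Condition A − d'_Condition B = -1.449 − 2.335 = -3.784
Condition B has the higher sensitivity.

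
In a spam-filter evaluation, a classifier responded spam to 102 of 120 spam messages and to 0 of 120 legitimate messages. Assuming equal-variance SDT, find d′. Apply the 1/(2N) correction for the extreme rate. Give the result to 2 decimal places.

The false-alarm rate is 0/120 = 0, so apply the 1/(2N) correction: FA → 1/(2·120) = 0.00417.
z(H) = z(0.85000) = 1.036
z(FA) = z(0.00417) = -2.638
d' = 1.036 − (-2.638) = 3.674

d′ = 3.67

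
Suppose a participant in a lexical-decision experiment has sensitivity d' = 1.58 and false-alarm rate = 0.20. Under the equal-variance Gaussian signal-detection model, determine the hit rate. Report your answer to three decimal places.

hit rate = 0.770

z(false-alarm rate) = z(0.20) = -0.8416
z(H) = z(FA) + d' = -0.8416 + 1.58 = 0.7384
hit rate = Φ(0.7384) = 0.7699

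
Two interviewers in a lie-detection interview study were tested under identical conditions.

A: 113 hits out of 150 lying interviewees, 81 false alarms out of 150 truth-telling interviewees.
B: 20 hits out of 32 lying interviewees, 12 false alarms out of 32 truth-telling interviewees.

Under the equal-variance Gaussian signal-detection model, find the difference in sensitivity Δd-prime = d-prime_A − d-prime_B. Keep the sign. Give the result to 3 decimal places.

Δd-prime = -0.053

A: z(0.7533) = 0.6849, z(0.5400) = 0.1004, d' = 0.5845
B: z(0.6250) = 0.3186, z(0.3750) = -0.3186, d' = 0.6372
Δd' = d'_A − d'_B = 0.5845 − 0.6372 = -0.0527
B has the higher sensitivity.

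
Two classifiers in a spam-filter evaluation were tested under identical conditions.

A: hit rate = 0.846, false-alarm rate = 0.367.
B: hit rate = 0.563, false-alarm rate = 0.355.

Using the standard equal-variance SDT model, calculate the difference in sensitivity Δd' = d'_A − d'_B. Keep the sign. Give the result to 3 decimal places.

A: z(0.846) = 1.0194, z(0.367) = -0.3398, d' = 1.3592
B: z(0.563) = 0.1586, z(0.355) = -0.3719, d' = 0.5305
Δd' = d'_A − d'_B = 1.3592 − 0.5305 = 0.8287
A has the higher sensitivity.

Δd' = 0.829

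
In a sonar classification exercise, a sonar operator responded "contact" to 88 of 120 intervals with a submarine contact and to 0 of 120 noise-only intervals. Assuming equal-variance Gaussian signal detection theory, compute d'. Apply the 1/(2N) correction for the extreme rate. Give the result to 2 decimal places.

The false-alarm rate is 0/120 = 0, so apply the 1/(2N) correction: FA → 1/(2·120) = 0.00417.
z(H) = z(0.73333) = 0.623
z(FA) = z(0.00417) = -2.638
d' = 0.623 − (-2.638) = 3.261

d' = 3.26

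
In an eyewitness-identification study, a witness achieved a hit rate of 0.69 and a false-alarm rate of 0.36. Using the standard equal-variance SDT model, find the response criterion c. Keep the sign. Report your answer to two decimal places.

z(H) = 0.496
z(FA) = -0.358
c = −½·[z(H) + z(FA)] = −0.5 × (0.496 + (-0.358)) = -0.069

c = -0.07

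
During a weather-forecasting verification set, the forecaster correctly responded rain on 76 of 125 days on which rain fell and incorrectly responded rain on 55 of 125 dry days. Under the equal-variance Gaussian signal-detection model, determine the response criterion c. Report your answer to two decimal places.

H = 76/125 = 0.6080
FA = 55/125 = 0.4400
z(H) = z(0.6080) = 0.274
z(FA) = z(0.4400) = -0.151
c = −½·[z(H) + z(FA)] = −0.5 × (0.274 + (-0.151)) = -0.0615
c < 0: the forecaster has a liberal response bias.

c = -0.06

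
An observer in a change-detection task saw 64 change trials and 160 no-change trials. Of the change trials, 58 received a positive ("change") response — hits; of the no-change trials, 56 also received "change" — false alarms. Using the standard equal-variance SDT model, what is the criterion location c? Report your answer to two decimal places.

H = 58/64 = 0.9062
FA = 56/160 = 0.3500
z(H) = z(0.9062) = 1.3177
z(FA) = z(0.3500) = -0.3853
c = −½·[z(H) + z(FA)] = −0.5 × (1.3177 + (-0.3853)) = -0.4662

c = -0.47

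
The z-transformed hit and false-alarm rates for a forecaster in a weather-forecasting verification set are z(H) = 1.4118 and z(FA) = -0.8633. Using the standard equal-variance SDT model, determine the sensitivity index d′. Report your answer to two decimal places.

d' = z(H) − z(FA) = 1.4118 − (-0.8633) = 2.2751

d′ = 2.28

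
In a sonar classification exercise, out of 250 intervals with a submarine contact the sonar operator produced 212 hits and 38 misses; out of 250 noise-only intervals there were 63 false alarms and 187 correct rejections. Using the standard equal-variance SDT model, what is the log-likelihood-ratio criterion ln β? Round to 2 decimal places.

H = 212/250 = 0.8480
FA = 63/250 = 0.2520
Φ⁻¹(H) = Φ⁻¹(0.8480) = 1.028
Φ⁻¹(FA) = Φ⁻¹(0.2520) = -0.668
ln β = −½·[z(H)² − z(FA)²] = −0.5 × (1.057 − 0.446) = -0.3055

ln β = -0.31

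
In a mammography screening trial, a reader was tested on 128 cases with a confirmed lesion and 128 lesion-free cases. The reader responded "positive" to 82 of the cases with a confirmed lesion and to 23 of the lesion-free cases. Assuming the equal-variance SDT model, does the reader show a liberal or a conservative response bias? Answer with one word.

z(H) = 0.360, z(FA) = -0.917
c = −½·(z(H) + z(FA)) = 0.2785
c > 0 → conservative criterion (biased toward responding “no”).

conservative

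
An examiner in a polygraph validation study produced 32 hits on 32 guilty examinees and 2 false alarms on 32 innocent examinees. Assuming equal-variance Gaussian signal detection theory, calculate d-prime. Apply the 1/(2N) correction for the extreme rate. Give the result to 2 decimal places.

The hit rate is 32/32 = 1, so apply the 1/(2N) correction: H → 1 − 1/(2·32) = 0.98438.
z(H) = z(0.98438) = 2.154
z(FA) = z(0.06250) = -1.534
d' = 2.154 − (-1.534) = 3.688

d-prime = 3.69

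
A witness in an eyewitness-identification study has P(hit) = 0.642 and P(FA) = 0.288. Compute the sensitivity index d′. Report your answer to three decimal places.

z(H) = 0.3638
z(FA) = -0.5592
d' = z(H) − z(FA) = 0.3638 − (-0.5592) = 0.9230

d′ = 0.923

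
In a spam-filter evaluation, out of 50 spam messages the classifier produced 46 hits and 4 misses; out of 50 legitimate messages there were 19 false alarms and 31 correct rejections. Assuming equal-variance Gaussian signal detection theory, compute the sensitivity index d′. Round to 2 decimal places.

H = 46/50 = 0.9200
FA = 19/50 = 0.3800
z(H) = z(0.9200) = 1.405
z(FA) = z(0.3800) = -0.305
d' = z(H) − z(FA) = 1.405 − (-0.305) = 1.710

d′ = 1.71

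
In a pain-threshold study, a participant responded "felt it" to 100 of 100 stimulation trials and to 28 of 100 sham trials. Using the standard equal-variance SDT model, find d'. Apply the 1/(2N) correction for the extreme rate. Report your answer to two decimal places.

The hit rate is 100/100 = 1, so apply the 1/(2N) correction: H → 1 − 1/(2·100) = 0.99500.
z(H) = z(0.99500) = 2.576
z(FA) = z(0.28000) = -0.583
d' = 2.576 − (-0.583) = 3.159

d' = 3.16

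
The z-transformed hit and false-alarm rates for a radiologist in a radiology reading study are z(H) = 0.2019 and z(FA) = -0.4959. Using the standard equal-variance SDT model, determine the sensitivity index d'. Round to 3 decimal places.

d' = 0.698

d' = z(H) − z(FA) = 0.2019 − (-0.4959) = 0.6978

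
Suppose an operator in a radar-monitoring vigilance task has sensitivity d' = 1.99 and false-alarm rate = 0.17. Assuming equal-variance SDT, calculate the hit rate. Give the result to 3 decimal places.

hit rate = 0.850

z(false-alarm rate) = z(0.17) = -0.9542
z(H) = z(FA) + d' = -0.9542 + 1.99 = 1.0358
hit rate = Φ(1.0358) = 0.8499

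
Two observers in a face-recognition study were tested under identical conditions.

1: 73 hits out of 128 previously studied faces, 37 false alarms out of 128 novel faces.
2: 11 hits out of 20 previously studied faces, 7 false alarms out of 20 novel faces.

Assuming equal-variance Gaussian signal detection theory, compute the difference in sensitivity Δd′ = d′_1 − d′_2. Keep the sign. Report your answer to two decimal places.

1: z(0.5703) = 0.177, z(0.2891) = -0.556, d' = 0.733
2: z(0.5500) = 0.126, z(0.3500) = -0.385, d' = 0.511
Δd' = d'_1 − d'_2 = 0.733 − 0.511 = 0.222
1 has the higher sensitivity.

Δd′ = 0.22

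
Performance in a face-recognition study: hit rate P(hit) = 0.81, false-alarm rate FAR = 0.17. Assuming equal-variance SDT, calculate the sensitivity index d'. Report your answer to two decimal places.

d' = 1.83

z(H) = 0.878
z(FA) = -0.954
d' = z(H) − z(FA) = 0.878 − (-0.954) = 1.832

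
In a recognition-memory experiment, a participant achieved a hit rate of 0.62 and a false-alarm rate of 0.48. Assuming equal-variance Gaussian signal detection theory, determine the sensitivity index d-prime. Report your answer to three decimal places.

z(H) = 0.3055
z(FA) = -0.0502
d' = z(H) − z(FA) = 0.3055 − (-0.0502) = 0.3557

d-prime = 0.356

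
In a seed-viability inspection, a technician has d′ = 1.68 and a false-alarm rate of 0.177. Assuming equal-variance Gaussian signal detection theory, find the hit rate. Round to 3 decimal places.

hit rate = 0.774

z(false-alarm rate) = z(0.177) = -0.9269
z(H) = z(FA) + d' = -0.9269 + 1.68 = 0.7531
hit rate = Φ(0.7531) = 0.7743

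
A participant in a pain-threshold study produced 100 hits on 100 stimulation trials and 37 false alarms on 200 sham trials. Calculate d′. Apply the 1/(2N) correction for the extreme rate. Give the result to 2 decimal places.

The hit rate is 100/100 = 1, so apply the 1/(2N) correction: H → 1 − 1/(2·100) = 0.99500.
z(H) = z(0.99500) = 2.576
z(FA) = z(0.18500) = -0.896
d' = 2.576 − (-0.896) = 3.472

d′ = 3.47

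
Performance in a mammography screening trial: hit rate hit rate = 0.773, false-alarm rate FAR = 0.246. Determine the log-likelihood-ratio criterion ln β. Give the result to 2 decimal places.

ln β = -0.04

z(H) = z(0.773) = 0.749
z(FA) = z(0.246) = -0.687
ln β = −½·[z(H)² − z(FA)²] = −0.5 × (0.561 − 0.472) = -0.0445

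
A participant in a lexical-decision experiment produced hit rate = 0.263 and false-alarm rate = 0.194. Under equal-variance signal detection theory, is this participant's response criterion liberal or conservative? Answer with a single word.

z(H) = -0.634, z(FA) = -0.863
c = −½·(z(H) + z(FA)) = 0.7485
c > 0 → conservative criterion (biased toward responding “no”).

conservative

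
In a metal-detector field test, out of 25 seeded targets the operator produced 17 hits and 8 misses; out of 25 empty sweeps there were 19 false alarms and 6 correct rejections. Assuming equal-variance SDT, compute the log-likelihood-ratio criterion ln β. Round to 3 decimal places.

ln β = 0.140

H = 17/25 = 0.6800
FA = 19/25 = 0.7600
Φ⁻¹(H) = Φ⁻¹(0.6800) = 0.4677
Φ⁻¹(FA) = Φ⁻¹(0.7600) = 0.7063
ln β = −½·[z(H)² − z(FA)²] = −0.5 × (0.2187 − 0.4989) = 0.1401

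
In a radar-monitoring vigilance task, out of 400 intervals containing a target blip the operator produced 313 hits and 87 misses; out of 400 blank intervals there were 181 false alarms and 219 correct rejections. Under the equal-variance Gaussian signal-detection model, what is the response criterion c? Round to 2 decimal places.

c = -0.33

H = 313/400 = 0.7825
FA = 181/400 = 0.4525
z(H) = 0.7807
z(FA) = -0.1193
c = −½·[z(H) + z(FA)] = −0.5 × (0.7807 + (-0.1193)) = -0.3307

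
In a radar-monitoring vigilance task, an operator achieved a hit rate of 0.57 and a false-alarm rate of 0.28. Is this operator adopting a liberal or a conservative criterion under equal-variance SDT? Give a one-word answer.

conservative

z(H) = 0.176, z(FA) = -0.583
c = −½·(z(H) + z(FA)) = 0.2035
c > 0 → conservative criterion (biased toward responding “no”).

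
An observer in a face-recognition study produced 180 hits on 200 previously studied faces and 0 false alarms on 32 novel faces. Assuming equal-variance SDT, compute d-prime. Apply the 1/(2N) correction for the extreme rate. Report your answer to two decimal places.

The false-alarm rate is 0/32 = 0, so apply the 1/(2N) correction: FA → 1/(2·32) = 0.01562.
z(H) = z(0.90000) = 1.282
z(FA) = z(0.01562) = -2.154
d' = 1.282 − (-2.154) = 3.436

d-prime = 3.44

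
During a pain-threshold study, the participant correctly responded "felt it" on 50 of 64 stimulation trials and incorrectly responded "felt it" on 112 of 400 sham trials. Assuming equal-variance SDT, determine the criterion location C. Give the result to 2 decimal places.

C = -0.10

H = 50/64 = 0.7812
FA = 112/400 = 0.2800
Φ⁻¹(0.7812) = 0.7763, Φ⁻¹(0.2800) = -0.5828
c = −½·[z(H) + z(FA)] = −0.5 × (0.7763 + (-0.5828)) = -0.09675
c < 0: the participant has a liberal response bias.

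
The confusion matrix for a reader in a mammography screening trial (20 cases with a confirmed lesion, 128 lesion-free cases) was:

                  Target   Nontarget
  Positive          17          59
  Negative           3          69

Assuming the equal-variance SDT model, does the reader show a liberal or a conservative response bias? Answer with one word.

z(H) = 1.036, z(FA) = -0.098
c = −½·(z(H) + z(FA)) = -0.469
c < 0 → liberal criterion (biased toward responding “yes”).

liberal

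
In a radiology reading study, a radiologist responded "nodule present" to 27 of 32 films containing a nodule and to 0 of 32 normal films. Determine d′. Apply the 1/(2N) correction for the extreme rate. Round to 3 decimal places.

The false-alarm rate is 0/32 = 0, so apply the 1/(2N) correction: FA → 1/(2·32) = 0.01562.
z(H) = z(0.84375) = 1.0100
z(FA) = z(0.01562) = -2.1540
d' = 1.0100 − (-2.1540) = 3.1640

d′ = 3.164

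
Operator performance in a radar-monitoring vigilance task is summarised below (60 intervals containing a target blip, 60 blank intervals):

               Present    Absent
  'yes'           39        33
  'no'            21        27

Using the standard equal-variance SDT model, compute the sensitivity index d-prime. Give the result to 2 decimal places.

H = 39/60 = 0.6500
FA = 33/60 = 0.5500
z(0.6500) = 0.385, z(0.5500) = 0.126
d' = z(H) − z(FA) = 0.385 − 0.126 = 0.259

d-prime = 0.26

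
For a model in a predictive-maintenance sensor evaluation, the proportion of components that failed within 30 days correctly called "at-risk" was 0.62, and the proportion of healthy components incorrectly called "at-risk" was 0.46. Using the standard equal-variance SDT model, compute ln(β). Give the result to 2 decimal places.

z(0.62) = 0.305, z(0.46) = -0.100
ln β = −½·[z(H)² − z(FA)²] = −0.5 × (0.093 − 0.010) = -0.0415

ln β = -0.04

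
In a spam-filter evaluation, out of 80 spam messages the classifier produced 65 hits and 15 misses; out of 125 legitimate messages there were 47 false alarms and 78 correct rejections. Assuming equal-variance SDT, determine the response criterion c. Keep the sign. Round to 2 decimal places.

H = 65/80 = 0.8125
FA = 47/125 = 0.3760
Φ⁻¹(H) = Φ⁻¹(0.8125) = 0.8871
Φ⁻¹(FA) = Φ⁻¹(0.3760) = -0.3160
c = −½·[z(H) + z(FA)] = −0.5 × (0.8871 + (-0.3160)) = -0.28555
c < 0: the classifier has a liberal response bias.

c = -0.29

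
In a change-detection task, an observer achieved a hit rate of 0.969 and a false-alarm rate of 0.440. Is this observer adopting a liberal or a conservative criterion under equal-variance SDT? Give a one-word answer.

z(H) = 1.866, z(FA) = -0.151
c = −½·(z(H) + z(FA)) = -0.8575
c < 0 → liberal criterion (biased toward responding “yes”).

liberal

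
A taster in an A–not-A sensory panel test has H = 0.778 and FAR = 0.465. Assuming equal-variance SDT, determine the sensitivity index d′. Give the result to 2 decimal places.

Φ⁻¹(H) = 0.7655
Φ⁻¹(FA) = -0.0878
d' = z(H) − z(FA) = 0.7655 − (-0.0878) = 0.8533

d′ = 0.85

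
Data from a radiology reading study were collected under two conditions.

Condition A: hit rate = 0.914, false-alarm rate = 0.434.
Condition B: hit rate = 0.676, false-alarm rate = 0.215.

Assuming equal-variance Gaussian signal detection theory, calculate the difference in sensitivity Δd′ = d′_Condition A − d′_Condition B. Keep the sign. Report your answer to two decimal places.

Δd′ = 0.29

Condition A: z(0.914) = 1.366, z(0.434) = -0.166, d' = 1.532
Condition B: z(0.676) = 0.457, z(0.215) = -0.789, d' = 1.246
Δd' = d'_Condition A − d'_Condition B = 1.532 − 1.246 = 0.286
Condition A has the higher sensitivity.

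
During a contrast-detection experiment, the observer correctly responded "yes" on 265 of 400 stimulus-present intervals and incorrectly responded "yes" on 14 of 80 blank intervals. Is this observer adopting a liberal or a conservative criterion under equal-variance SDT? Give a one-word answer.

z(H) = 0.419, z(FA) = -0.935
c = −½·(z(H) + z(FA)) = 0.258
c > 0 → conservative criterion (biased toward responding “no”).

conservative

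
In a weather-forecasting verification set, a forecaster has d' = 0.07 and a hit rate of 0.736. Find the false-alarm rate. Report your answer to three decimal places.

false-alarm rate = 0.713

z(hit rate) = z(0.736) = 0.6311
z(FA) = z(H) − d' = 0.6311 − 0.07 = 0.5611
false-alarm rate = Φ(0.5611) = 0.7126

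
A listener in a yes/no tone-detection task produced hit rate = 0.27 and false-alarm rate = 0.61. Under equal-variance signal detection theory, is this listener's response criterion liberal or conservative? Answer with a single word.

z(H) = -0.613, z(FA) = 0.279
c = −½·(z(H) + z(FA)) = 0.167
c > 0 → conservative criterion (biased toward responding “no”).

conservative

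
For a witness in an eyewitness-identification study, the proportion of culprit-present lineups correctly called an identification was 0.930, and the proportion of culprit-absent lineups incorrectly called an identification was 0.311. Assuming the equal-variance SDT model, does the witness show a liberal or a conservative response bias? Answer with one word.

z(H) = 1.476, z(FA) = -0.493
c = −½·(z(H) + z(FA)) = -0.4915
c < 0 → liberal criterion (biased toward responding “yes”).

liberal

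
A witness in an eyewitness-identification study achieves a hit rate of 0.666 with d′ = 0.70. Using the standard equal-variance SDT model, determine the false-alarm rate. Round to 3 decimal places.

false-alarm rate = 0.393

z(hit rate) = z(0.666) = 0.4289
z(FA) = z(H) − d' = 0.4289 − 0.70 = -0.2711
false-alarm rate = Φ(-0.2711) = 0.3932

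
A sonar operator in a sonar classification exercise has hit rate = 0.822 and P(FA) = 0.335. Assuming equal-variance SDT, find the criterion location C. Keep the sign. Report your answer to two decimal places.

z(H) = z(0.822) = 0.923
z(FA) = z(0.335) = -0.426
c = −½·[z(H) + z(FA)] = −0.5 × (0.923 + (-0.426)) = -0.2485

C = -0.25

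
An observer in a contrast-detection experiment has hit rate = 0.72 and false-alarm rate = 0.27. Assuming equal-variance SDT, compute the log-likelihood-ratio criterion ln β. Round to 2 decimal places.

ln β = 0.02

z(0.72) = 0.583, z(0.27) = -0.613
ln β = −½·[z(H)² − z(FA)²] = −0.5 × (0.340 − 0.376) = 0.018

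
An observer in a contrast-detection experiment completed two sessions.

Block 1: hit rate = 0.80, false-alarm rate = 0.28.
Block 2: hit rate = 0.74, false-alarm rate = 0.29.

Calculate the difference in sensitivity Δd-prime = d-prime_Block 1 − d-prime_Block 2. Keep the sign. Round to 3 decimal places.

Δd-prime = 0.228

Block 1: z(0.80) = 0.8416, z(0.28) = -0.5828, d' = 1.4244
Block 2: z(0.74) = 0.6433, z(0.29) = -0.5534, d' = 1.1967
Δd' = d'_Block 1 − d'_Block 2 = 1.4244 − 1.1967 = 0.2277
Block 1 has the higher sensitivity.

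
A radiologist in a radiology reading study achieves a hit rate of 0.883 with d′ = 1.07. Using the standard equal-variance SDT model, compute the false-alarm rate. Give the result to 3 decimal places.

z(hit rate) = z(0.883) = 1.1901
z(FA) = z(H) − d' = 1.1901 − 1.07 = 0.1201
false-alarm rate = Φ(0.1201) = 0.5478

false-alarm rate = 0.548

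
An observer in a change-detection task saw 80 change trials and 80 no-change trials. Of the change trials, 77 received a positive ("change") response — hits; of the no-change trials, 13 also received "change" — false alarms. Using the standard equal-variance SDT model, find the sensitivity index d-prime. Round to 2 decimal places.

H = 77/80 = 0.9625
FA = 13/80 = 0.1625
Φ⁻¹(H) = Φ⁻¹(0.9625) = 1.7805
Φ⁻¹(FA) = Φ⁻¹(0.1625) = -0.9842
d' = z(H) − z(FA) = 1.7805 − (-0.9842) = 2.7647

d-prime = 2.76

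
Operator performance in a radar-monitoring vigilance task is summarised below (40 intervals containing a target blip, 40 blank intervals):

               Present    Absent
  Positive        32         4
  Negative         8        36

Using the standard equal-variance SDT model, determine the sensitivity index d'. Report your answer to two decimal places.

H = 32/40 = 0.8000
FA = 4/40 = 0.1000
z(H) = 0.842
z(FA) = -1.282
d' = z(H) − z(FA) = 0.842 − (-1.282) = 2.124

d' = 2.12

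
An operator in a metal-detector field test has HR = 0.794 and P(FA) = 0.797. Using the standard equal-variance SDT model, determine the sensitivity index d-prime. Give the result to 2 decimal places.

d-prime = -0.01

Φ⁻¹(H) = 0.8204
Φ⁻¹(FA) = 0.8310
d' = z(H) − z(FA) = 0.8204 − 0.8310 = -0.0106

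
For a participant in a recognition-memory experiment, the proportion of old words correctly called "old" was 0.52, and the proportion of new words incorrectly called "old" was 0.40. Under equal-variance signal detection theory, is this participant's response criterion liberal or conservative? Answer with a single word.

conservative

z(H) = 0.050, z(FA) = -0.253
c = −½·(z(H) + z(FA)) = 0.1015
c > 0 → conservative criterion (biased toward responding “no”).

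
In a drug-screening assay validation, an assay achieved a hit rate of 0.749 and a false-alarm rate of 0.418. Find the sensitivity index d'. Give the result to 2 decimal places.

Φ⁻¹(0.749) = 0.6713, Φ⁻¹(0.418) = -0.2070
d' = z(H) − z(FA) = 0.6713 − (-0.2070) = 0.8783

d' = 0.88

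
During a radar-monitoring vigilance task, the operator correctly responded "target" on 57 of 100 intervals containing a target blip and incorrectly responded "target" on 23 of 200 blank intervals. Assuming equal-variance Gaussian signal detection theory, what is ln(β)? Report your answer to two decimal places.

ln β = 0.70

H = 57/100 = 0.5700
FA = 23/200 = 0.1150
Φ⁻¹(H) = 0.176
Φ⁻¹(FA) = -1.200
ln β = −½·[z(H)² − z(FA)²] = −0.5 × (0.031 − 1.440) = 0.7045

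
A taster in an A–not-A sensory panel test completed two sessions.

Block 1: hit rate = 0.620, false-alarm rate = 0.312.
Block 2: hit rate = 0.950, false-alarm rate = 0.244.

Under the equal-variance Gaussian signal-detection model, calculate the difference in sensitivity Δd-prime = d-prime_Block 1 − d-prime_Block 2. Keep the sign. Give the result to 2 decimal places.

Δd-prime = -1.54

Block 1: z(0.620) = 0.305, z(0.312) = -0.490, d' = 0.795
Block 2: z(0.950) = 1.645, z(0.244) = -0.693, d' = 2.338
Δd' = d'_Block 1 − d'_Block 2 = 0.795 − 2.338 = -1.543
Block 2 has the higher sensitivity.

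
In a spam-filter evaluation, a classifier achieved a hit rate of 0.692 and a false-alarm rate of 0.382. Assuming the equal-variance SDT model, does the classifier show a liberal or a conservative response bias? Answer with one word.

liberal

z(H) = 0.502, z(FA) = -0.300
c = −½·(z(H) + z(FA)) = -0.101
c < 0 → liberal criterion (biased toward responding “yes”).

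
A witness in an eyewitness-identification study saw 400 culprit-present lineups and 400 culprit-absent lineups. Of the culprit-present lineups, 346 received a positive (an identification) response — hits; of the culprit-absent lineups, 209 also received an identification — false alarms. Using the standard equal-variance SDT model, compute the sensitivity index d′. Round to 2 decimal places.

d′ = 1.05

H = 346/400 = 0.8650
FA = 209/400 = 0.5225
z(H) = z(0.8650) = 1.1031
z(FA) = z(0.5225) = 0.0564
d' = z(H) − z(FA) = 1.1031 − 0.0564 = 1.0467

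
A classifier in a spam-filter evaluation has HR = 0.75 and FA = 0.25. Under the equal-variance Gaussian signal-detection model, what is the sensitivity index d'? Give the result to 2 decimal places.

z(0.75) = 0.6745, z(0.25) = -0.6745
d' = z(H) − z(FA) = 0.6745 − (-0.6745) = 1.3490

d' = 1.35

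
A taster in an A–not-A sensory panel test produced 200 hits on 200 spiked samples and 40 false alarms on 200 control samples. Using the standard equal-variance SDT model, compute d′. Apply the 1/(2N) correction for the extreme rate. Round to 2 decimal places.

The hit rate is 200/200 = 1, so apply the 1/(2N) correction: H → 1 − 1/(2·200) = 0.99750.
z(H) = z(0.99750) = 2.807
z(FA) = z(0.20000) = -0.842
d' = 2.807 − (-0.842) = 3.649

d′ = 3.65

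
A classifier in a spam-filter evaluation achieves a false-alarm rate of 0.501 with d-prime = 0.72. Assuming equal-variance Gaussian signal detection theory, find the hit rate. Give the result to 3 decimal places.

hit rate = 0.765

z(false-alarm rate) = z(0.501) = 0.0025
z(H) = z(FA) + d' = 0.0025 + 0.72 = 0.7225
hit rate = Φ(0.7225) = 0.7650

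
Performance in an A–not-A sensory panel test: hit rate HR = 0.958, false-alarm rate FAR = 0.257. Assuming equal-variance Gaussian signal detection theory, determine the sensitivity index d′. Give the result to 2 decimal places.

d′ = 2.38

z(0.958) = 1.728, z(0.257) = -0.653
d' = z(H) − z(FA) = 1.728 − (-0.653) = 2.381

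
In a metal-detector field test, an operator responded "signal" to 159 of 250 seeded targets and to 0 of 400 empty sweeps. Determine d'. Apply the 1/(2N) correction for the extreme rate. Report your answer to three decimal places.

The false-alarm rate is 0/400 = 0, so apply the 1/(2N) correction: FA → 1/(2·400) = 0.00125.
z(H) = z(0.63600) = 0.3478
z(FA) = z(0.00125) = -3.0233
d' = 0.3478 − (-3.0233) = 3.3711

d' = 3.371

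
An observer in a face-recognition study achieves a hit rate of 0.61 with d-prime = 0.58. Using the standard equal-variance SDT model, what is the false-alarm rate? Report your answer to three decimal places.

z(hit rate) = z(0.61) = 0.2793
z(FA) = z(H) − d' = 0.2793 − 0.58 = -0.3007
false-alarm rate = Φ(-0.3007) = 0.3818

false-alarm rate = 0.382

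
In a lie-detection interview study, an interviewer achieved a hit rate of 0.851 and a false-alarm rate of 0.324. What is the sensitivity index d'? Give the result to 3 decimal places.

z(H) = z(0.851) = 1.0407
z(FA) = z(0.324) = -0.4565
d' = z(H) − z(FA) = 1.0407 − (-0.4565) = 1.4972

d' = 1.497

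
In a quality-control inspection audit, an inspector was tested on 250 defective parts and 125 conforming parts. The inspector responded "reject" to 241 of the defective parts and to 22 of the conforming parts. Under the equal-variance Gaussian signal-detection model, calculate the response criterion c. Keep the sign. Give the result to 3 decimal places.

H = 241/250 = 0.9640
FA = 22/125 = 0.1760
Φ⁻¹(0.9640) = 1.7991, Φ⁻¹(0.1760) = -0.9307
c = −½·[z(H) + z(FA)] = −0.5 × (1.7991 + (-0.9307)) = -0.4342
c < 0: the inspector has a liberal response bias.

c = -0.434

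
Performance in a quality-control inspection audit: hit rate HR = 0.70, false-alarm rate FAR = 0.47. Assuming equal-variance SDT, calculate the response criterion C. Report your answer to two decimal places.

z(0.70) = 0.5244, z(0.47) = -0.0753
c = −½·[z(H) + z(FA)] = −0.5 × (0.5244 + (-0.0753)) = -0.22455
c < 0: the inspector has a liberal response bias.

C = -0.22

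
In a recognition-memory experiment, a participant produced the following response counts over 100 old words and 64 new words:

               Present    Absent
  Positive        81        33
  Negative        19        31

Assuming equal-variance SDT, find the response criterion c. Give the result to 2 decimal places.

H = 81/100 = 0.8100
FA = 33/64 = 0.5156
z(H) = z(0.8100) = 0.8779
z(FA) = z(0.5156) = 0.0391
c = −½·[z(H) + z(FA)] = −0.5 × (0.8779 + 0.0391) = -0.4585

c = -0.46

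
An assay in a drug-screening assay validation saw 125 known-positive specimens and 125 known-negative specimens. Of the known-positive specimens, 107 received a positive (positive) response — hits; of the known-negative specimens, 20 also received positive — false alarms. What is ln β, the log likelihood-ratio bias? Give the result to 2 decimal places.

H = 107/125 = 0.8560
FA = 20/125 = 0.1600
z(H) = 1.063
z(FA) = -0.994
ln β = −½·[z(H)² − z(FA)²] = −0.5 × (1.130 − 0.988) = -0.071

ln β = -0.07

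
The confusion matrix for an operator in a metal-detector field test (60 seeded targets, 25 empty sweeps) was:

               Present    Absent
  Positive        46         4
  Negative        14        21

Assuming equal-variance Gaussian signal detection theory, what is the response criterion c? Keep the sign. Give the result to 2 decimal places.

H = 46/60 = 0.7667
FA = 4/25 = 0.1600
z(H) = z(0.7667) = 0.7280
z(FA) = z(0.1600) = -0.9945
c = −½·[z(H) + z(FA)] = −0.5 × (0.7280 + (-0.9945)) = 0.13325

c = 0.13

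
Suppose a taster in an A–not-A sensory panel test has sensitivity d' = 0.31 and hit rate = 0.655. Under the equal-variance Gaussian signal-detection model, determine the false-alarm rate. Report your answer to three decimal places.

z(hit rate) = z(0.655) = 0.3989
z(FA) = z(H) − d' = 0.3989 − 0.31 = 0.0889
false-alarm rate = Φ(0.0889) = 0.5354

false-alarm rate = 0.535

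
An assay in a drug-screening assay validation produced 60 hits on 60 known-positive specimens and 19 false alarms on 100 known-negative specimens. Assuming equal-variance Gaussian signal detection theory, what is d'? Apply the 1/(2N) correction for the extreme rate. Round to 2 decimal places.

The hit rate is 60/60 = 1, so apply the 1/(2N) correction: H → 1 − 1/(2·60) = 0.99167.
z(H) = z(0.99167) = 2.394
z(FA) = z(0.19000) = -0.878
d' = 2.394 − (-0.878) = 3.272

d' = 3.27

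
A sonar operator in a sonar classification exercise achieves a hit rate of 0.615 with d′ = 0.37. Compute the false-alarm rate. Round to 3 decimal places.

z(hit rate) = z(0.615) = 0.2924
z(FA) = z(H) − d' = 0.2924 − 0.37 = -0.0776
false-alarm rate = Φ(-0.0776) = 0.4691

false-alarm rate = 0.469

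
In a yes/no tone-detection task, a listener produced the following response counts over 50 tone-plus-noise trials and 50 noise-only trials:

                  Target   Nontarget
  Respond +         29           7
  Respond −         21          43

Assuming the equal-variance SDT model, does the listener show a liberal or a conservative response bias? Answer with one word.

z(H) = 0.202, z(FA) = -1.080
c = −½·(z(H) + z(FA)) = 0.439
c > 0 → conservative criterion (biased toward responding “no”).

conservative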